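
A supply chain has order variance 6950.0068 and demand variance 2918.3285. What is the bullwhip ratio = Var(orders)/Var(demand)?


BW = 6950.0068 / 2918.3285 = 2.3815

2.3815


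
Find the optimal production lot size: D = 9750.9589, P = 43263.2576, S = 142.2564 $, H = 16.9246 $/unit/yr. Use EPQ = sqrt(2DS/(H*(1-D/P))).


1 - D/P = 1 - 0.2254 = 0.7746
H*(1-D/P) = 13.1100
2DS = 2774272.6193
EPQ = sqrt(211614.6457) = 460.0159

460.0159 units


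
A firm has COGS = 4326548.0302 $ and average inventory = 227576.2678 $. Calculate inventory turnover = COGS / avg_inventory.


Turnover = 4326548.0302 / 227576.2678 = 19.0114

19.0114


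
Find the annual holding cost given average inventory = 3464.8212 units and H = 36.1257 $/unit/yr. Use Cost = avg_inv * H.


Cost = 3464.8212 * 36.1257 = 125169.0912

125169.0912 $/yr


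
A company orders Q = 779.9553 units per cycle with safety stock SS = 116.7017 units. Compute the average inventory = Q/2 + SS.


Q/2 = 389.9776
Avg = 389.9776 + 116.7017 = 506.6793

506.6793 units


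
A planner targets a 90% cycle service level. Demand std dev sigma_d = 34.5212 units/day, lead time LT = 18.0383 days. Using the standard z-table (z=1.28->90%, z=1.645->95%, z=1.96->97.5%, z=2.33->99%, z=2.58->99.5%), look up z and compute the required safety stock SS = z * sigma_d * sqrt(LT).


From the table, SL = 90% corresponds to z = 1.28
sqrt(LT) = sqrt(18.0383) = 4.2472
SS = 1.28 * 34.5212 * 4.2472 = 187.6695

187.6695 units


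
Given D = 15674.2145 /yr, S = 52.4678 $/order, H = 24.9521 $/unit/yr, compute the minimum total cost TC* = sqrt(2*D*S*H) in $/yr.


2*D*S*H = 41040792.4665
TC* = sqrt(41040792.4665) = 6406.3088

6406.3088 $/yr


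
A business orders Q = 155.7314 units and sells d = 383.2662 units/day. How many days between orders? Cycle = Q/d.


Cycle = 155.7314 / 383.2662 = 0.4063

0.4063 days


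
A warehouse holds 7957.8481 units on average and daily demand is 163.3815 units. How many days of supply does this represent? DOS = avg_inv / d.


DOS = 7957.8481 / 163.3815 = 48.7072

48.7072 days


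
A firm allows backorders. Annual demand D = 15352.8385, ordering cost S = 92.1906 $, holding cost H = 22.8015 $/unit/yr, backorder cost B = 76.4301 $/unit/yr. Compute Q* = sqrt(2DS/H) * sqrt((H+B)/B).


sqrt(2DS/H) = 352.3473
sqrt((H+B)/B) = 1.1394
Q* = 352.3473 * 1.1394 = 401.4798

401.4798 units


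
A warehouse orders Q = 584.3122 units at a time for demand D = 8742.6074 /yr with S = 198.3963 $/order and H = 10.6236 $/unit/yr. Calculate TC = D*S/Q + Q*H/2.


Ordering cost = D*S/Q = 2968.4490
Holding cost = Q*H/2 = 3103.7495
TC = 2968.4490 + 3103.7495 = 6072.1985

6072.1985 $/yr


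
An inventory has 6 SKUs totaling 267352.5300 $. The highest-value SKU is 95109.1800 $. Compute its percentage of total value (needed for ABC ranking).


Top item = 95109.1800
Total = 267352.5300
Percentage = 95109.1800 / 267352.5300 * 100 = 35.5744

35.5744%


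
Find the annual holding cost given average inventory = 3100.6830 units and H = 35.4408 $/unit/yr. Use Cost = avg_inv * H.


Cost = 3100.6830 * 35.4408 = 109890.6861

109890.6861 $/yr


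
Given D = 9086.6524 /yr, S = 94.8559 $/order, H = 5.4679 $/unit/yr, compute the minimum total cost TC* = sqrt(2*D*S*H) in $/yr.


2*D*S*H = 9425813.0749
TC* = sqrt(9425813.0749) = 3070.1487

3070.1487 $/yr


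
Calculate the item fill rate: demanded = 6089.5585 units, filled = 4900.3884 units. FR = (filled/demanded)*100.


FR = 4900.3884 / 6089.5585 * 100 = 80.4720

80.4720%


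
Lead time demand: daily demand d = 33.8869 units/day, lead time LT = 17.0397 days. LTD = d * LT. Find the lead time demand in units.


LTD = 33.8869 * 17.0397 = 577.4226

577.4226 units


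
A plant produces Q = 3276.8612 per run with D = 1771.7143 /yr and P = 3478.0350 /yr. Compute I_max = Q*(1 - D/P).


D/P = 0.5094
1 - D/P = 0.4906
I_max = 3276.8612 * 0.4906 = 1607.6250

1607.6250 units


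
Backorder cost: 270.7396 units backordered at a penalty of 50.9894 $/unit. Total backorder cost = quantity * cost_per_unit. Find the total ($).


Total = 270.7396 * 50.9894 = 13804.8498

13804.8498 $


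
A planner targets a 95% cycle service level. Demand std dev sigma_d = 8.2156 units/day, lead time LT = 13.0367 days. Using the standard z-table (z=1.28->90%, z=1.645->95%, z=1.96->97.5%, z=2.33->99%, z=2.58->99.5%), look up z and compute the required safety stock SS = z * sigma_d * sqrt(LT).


From the table, SL = 95% corresponds to z = 1.645
sqrt(LT) = sqrt(13.0367) = 3.6106
SS = 1.645 * 8.2156 * 3.6106 = 48.7965

48.7965 units


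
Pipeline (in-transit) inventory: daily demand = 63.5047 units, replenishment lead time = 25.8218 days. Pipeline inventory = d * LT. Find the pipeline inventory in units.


Pipeline = 63.5047 * 25.8218 = 1639.8057

1639.8057 units


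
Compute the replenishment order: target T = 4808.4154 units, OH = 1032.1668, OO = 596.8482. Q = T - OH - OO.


Inventory position = OH + OO = 1032.1668 + 596.8482 = 1629.0150
Q = 4808.4154 - 1629.0150 = 3179.4004

3179.4004 units


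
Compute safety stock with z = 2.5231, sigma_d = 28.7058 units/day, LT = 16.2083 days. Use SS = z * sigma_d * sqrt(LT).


sqrt(LT) = sqrt(16.2083) = 4.0260
SS = 2.5231 * 28.7058 * 4.0260 = 291.5902

291.5902 units


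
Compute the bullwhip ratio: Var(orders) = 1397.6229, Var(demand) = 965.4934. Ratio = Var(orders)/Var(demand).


BW = 1397.6229 / 965.4934 = 1.4476

1.4476


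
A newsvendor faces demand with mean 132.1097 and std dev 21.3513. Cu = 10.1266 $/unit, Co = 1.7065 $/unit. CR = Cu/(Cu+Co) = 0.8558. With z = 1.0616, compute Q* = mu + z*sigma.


CR = Cu/(Cu+Co) = 10.1266/(10.1266+1.7065) = 0.8558
z = 1.0616
Q* = 132.1097 + 1.0616 * 21.3513 = 154.7762

154.7762 units


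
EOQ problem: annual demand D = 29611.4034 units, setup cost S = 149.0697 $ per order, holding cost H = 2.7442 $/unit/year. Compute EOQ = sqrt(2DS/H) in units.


2*D*S = 2 * 29611.4034 * 149.0697 = 8828326.0428
2*D*S/H = 3217085.5050
EOQ = sqrt(3217085.5050) = 1793.6236

1793.6236 units


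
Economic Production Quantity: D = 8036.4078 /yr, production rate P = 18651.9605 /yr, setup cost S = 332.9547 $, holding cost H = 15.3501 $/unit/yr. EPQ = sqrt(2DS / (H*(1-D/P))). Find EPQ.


1 - D/P = 1 - 0.4309 = 0.5691
H*(1-D/P) = 8.7363
2DS = 5351519.4963
EPQ = sqrt(612558.7943) = 782.6614

782.6614 units


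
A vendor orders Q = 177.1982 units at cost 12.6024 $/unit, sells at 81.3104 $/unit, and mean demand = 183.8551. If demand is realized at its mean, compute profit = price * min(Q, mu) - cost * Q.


Sales at mu = min(177.1982, 183.8551) = 177.1982
Revenue = 81.3104 * 177.1982 = 14408.0565
Total cost = 12.6024 * 177.1982 = 2233.1226
Profit = 14408.0565 - 2233.1226 = 12174.9339

12174.9339 $


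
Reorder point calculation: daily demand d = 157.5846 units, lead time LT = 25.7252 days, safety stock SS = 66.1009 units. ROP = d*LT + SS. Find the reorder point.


d*LT = 157.5846 * 25.7252 = 4053.8954
ROP = 4053.8954 + 66.1009 = 4119.9963

4119.9963 units


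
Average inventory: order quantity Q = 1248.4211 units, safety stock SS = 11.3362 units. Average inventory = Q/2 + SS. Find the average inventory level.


Q/2 = 624.2106
Avg = 624.2106 + 11.3362 = 635.5467

635.5467 units


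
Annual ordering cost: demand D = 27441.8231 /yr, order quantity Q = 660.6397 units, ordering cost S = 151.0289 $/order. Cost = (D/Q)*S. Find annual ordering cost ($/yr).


Number of orders = D/Q = 41.5383
Cost = 41.5383 * 151.0289 = 6273.4776

6273.4776 $/yr


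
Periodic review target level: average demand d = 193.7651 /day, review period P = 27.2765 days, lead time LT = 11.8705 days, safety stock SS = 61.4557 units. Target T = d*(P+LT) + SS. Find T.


P + LT = 39.1470
d*(P+LT) = 193.7651 * 39.1470 = 7585.3224
T = 7585.3224 + 61.4557 = 7646.7781

7646.7781 units


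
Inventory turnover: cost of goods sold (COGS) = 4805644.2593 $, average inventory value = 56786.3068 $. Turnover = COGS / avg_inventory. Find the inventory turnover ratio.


Turnover = 4805644.2593 / 56786.3068 = 84.6268

84.6268


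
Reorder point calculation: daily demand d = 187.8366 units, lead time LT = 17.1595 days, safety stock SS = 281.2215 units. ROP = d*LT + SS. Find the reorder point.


d*LT = 187.8366 * 17.1595 = 3223.1821
ROP = 3223.1821 + 281.2215 = 3504.4036

3504.4036 units


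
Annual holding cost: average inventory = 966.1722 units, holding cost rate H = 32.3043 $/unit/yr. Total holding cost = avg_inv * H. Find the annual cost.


Cost = 966.1722 * 32.3043 = 31211.5166

31211.5166 $/yr


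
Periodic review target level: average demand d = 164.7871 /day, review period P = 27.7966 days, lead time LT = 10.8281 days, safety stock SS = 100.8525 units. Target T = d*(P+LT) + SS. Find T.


P + LT = 38.6247
d*(P+LT) = 164.7871 * 38.6247 = 6364.8523
T = 6364.8523 + 100.8525 = 6465.7048

6465.7048 units


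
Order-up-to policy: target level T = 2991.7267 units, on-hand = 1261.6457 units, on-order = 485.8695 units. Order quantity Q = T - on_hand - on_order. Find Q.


Inventory position = OH + OO = 1261.6457 + 485.8695 = 1747.5152
Q = 2991.7267 - 1747.5152 = 1244.2115

1244.2115 units


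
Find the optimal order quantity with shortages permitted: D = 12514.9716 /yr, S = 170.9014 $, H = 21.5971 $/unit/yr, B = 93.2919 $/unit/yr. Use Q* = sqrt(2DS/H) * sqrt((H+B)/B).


sqrt(2DS/H) = 445.0461
sqrt((H+B)/B) = 1.1097
Q* = 445.0461 * 1.1097 = 493.8810

493.8810 units


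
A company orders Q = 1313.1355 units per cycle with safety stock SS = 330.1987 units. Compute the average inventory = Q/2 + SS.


Q/2 = 656.5678
Avg = 656.5678 + 330.1987 = 986.7665

986.7665 units


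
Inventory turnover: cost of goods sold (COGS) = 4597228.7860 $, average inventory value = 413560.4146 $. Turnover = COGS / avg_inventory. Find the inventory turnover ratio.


Turnover = 4597228.7860 / 413560.4146 = 11.1162

11.1162


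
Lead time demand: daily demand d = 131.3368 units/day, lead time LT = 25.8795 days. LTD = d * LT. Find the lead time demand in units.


LTD = 131.3368 * 25.8795 = 3398.9307

3398.9307 units


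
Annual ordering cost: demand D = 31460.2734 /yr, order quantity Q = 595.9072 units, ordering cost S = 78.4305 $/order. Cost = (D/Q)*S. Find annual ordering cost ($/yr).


Number of orders = D/Q = 52.7939
Cost = 52.7939 * 78.4305 = 4140.6531

4140.6531 $/yr


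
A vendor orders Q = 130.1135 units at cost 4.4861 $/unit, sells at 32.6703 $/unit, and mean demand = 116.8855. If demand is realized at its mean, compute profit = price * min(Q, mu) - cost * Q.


Sales at mu = min(130.1135, 116.8855) = 116.8855
Revenue = 32.6703 * 116.8855 = 3818.6844
Total cost = 4.4861 * 130.1135 = 583.7022
Profit = 3818.6844 - 583.7022 = 3234.9822

3234.9822 $


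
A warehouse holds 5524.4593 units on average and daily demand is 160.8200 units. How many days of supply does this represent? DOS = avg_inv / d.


DOS = 5524.4593 / 160.8200 = 34.3518

34.3518 days


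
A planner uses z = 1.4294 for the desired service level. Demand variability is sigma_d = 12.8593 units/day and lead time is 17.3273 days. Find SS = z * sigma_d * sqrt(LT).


sqrt(LT) = sqrt(17.3273) = 4.1626
SS = 1.4294 * 12.8593 * 4.1626 = 76.5132

76.5132 units


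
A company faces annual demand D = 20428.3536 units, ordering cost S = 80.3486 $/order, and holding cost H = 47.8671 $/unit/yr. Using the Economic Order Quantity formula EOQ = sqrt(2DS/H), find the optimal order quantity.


2*D*S = 2 * 20428.3536 * 80.3486 = 3282779.2241
2*D*S/H = 68581.1178
EOQ = sqrt(68581.1178) = 261.8800

261.8800 units


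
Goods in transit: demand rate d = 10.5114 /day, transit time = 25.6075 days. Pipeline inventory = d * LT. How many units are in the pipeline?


Pipeline = 10.5114 * 25.6075 = 269.1707

269.1707 units


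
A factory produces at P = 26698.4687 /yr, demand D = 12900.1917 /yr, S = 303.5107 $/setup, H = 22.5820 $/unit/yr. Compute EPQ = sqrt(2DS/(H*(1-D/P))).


1 - D/P = 1 - 0.4832 = 0.5168
H*(1-D/P) = 11.6708
2DS = 7830692.4260
EPQ = sqrt(670964.0583) = 819.1240

819.1240 units


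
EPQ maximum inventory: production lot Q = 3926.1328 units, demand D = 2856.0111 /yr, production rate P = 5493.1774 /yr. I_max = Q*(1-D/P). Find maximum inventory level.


D/P = 0.5199
1 - D/P = 0.4801
I_max = 3926.1328 * 0.4801 = 1884.8590

1884.8590 units


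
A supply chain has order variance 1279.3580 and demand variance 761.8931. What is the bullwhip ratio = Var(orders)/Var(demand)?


BW = 1279.3580 / 761.8931 = 1.6792

1.6792


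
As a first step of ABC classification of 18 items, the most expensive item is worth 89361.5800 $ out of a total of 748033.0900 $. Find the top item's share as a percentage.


Top item = 89361.5800
Total = 748033.0900
Percentage = 89361.5800 / 748033.0900 * 100 = 11.9462

11.9462%


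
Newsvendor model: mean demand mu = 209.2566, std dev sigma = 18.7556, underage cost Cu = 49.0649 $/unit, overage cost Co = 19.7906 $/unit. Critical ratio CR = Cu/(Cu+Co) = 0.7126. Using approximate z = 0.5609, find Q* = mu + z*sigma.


CR = Cu/(Cu+Co) = 49.0649/(49.0649+19.7906) = 0.7126
z = 0.5609
Q* = 209.2566 + 0.5609 * 18.7556 = 219.7766

219.7766 units


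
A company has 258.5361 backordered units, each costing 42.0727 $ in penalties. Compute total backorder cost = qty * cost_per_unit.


Total = 258.5361 * 42.0727 = 10877.3118

10877.3118 $


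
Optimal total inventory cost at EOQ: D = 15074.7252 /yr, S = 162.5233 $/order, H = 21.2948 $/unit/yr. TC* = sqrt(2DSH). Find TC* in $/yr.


2*D*S*H = 104344268.1292
TC* = sqrt(104344268.1292) = 10214.9042

10214.9042 $/yr


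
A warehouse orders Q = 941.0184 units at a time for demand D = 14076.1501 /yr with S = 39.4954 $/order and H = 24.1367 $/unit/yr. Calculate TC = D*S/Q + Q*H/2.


Ordering cost = D*S/Q = 590.7889
Holding cost = Q*H/2 = 11356.5394
TC = 590.7889 + 11356.5394 = 11947.3283

11947.3283 $/yr


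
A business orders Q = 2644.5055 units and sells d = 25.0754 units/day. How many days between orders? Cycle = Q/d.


Cycle = 2644.5055 / 25.0754 = 105.4621

105.4621 days


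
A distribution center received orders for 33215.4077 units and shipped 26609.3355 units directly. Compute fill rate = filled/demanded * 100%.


FR = 26609.3355 / 33215.4077 * 100 = 80.1114

80.1114%


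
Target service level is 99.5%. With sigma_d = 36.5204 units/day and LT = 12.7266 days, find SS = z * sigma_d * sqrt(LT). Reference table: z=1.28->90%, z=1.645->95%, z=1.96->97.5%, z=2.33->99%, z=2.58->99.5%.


From the table, SL = 99.5% corresponds to z = 2.58
sqrt(LT) = sqrt(12.7266) = 3.5674
SS = 2.58 * 36.5204 * 3.5674 = 336.1332

336.1332 units


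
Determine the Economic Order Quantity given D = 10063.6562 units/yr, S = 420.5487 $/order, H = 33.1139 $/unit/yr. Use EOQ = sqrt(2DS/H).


2*D*S = 2 * 10063.6562 * 420.5487 = 8464515.0643
2*D*S/H = 255618.1865
EOQ = sqrt(255618.1865) = 505.5870

505.5870 units


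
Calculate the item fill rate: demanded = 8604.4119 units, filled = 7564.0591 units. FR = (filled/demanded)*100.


FR = 7564.0591 / 8604.4119 * 100 = 87.9091

87.9091%


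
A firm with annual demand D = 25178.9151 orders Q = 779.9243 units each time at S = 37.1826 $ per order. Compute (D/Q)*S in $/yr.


Number of orders = D/Q = 32.2838
Cost = 32.2838 * 37.1826 = 1200.3954

1200.3954 $/yr


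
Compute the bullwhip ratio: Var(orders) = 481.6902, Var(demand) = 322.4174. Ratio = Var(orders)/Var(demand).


BW = 481.6902 / 322.4174 = 1.4940

1.4940


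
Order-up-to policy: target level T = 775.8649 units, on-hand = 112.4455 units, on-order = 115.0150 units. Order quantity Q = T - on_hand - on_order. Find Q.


Inventory position = OH + OO = 112.4455 + 115.0150 = 227.4605
Q = 775.8649 - 227.4605 = 548.4044

548.4044 units


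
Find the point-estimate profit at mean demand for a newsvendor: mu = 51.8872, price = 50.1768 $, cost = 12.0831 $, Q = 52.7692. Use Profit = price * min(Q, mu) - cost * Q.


Sales at mu = min(52.7692, 51.8872) = 51.8872
Revenue = 50.1768 * 51.8872 = 2603.5337
Total cost = 12.0831 * 52.7692 = 637.6155
Profit = 2603.5337 - 637.6155 = 1965.9181

1965.9181 $


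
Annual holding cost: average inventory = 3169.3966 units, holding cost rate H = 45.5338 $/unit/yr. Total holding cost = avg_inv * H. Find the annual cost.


Cost = 3169.3966 * 45.5338 = 144314.6709

144314.6709 $/yr


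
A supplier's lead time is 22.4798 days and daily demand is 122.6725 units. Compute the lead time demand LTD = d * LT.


LTD = 122.6725 * 22.4798 = 2757.6533

2757.6533 units


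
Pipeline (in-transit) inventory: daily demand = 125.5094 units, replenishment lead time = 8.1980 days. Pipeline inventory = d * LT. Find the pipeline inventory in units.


Pipeline = 125.5094 * 8.1980 = 1028.9261

1028.9261 units


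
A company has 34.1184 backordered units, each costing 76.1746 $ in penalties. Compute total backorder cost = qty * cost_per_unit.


Total = 34.1184 * 76.1746 = 2598.9555

2598.9555 $


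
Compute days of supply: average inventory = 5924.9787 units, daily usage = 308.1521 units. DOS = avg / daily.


DOS = 5924.9787 / 308.1521 = 19.2274

19.2274 days


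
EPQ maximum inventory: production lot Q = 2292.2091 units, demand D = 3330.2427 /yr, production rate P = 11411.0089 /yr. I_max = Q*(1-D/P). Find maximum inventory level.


D/P = 0.2918
1 - D/P = 0.7082
I_max = 2292.2091 * 0.7082 = 1623.2400

1623.2400 units


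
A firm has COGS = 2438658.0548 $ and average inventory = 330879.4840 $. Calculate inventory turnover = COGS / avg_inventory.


Turnover = 2438658.0548 / 330879.4840 = 7.3702

7.3702


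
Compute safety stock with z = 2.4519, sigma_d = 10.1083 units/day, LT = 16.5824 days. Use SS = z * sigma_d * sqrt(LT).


sqrt(LT) = sqrt(16.5824) = 4.0721
SS = 2.4519 * 10.1083 * 4.0721 = 100.9264

100.9264 units


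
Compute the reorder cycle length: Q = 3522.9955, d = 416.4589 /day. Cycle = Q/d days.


Cycle = 3522.9955 / 416.4589 = 8.4594

8.4594 days


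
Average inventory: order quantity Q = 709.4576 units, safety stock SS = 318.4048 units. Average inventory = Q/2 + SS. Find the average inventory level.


Q/2 = 354.7288
Avg = 354.7288 + 318.4048 = 673.1336

673.1336 units


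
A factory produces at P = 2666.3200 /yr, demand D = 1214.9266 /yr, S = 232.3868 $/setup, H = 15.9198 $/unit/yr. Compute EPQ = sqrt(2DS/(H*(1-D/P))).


1 - D/P = 1 - 0.4557 = 0.5443
H*(1-D/P) = 8.6658
2DS = 564665.8096
EPQ = sqrt(65159.9903) = 255.2645

255.2645 units


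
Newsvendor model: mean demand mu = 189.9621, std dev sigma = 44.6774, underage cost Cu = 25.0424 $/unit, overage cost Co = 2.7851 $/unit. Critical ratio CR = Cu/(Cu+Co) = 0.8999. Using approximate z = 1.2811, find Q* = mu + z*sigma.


CR = Cu/(Cu+Co) = 25.0424/(25.0424+2.7851) = 0.8999
z = 1.2811
Q* = 189.9621 + 1.2811 * 44.6774 = 247.1983

247.1983 units


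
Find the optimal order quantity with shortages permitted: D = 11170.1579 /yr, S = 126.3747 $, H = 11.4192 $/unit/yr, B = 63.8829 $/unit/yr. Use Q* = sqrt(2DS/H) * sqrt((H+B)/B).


sqrt(2DS/H) = 497.2295
sqrt((H+B)/B) = 1.0857
Q* = 497.2295 * 1.0857 = 539.8438

539.8438 units


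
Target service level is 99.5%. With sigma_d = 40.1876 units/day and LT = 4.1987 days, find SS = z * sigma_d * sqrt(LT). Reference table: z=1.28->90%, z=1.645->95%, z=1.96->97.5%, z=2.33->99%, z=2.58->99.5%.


From the table, SL = 99.5% corresponds to z = 2.58
sqrt(LT) = sqrt(4.1987) = 2.0491
SS = 2.58 * 40.1876 * 2.0491 = 212.4561

212.4561 units


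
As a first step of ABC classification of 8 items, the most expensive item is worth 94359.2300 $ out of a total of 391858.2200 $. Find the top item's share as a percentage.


Top item = 94359.2300
Total = 391858.2200
Percentage = 94359.2300 / 391858.2200 * 100 = 24.0799

24.0799%


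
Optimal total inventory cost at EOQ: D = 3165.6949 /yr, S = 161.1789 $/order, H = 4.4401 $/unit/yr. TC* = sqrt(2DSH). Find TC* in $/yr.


2*D*S*H = 4531061.8575
TC* = sqrt(4531061.8575) = 2128.6291

2128.6291 $/yr


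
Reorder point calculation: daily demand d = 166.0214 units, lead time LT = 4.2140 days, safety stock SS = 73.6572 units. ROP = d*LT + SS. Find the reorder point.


d*LT = 166.0214 * 4.2140 = 699.6142
ROP = 699.6142 + 73.6572 = 773.2714

773.2714 units


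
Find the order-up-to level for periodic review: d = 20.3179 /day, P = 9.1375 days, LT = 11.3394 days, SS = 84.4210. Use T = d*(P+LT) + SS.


P + LT = 20.4769
d*(P+LT) = 20.3179 * 20.4769 = 416.0476
T = 416.0476 + 84.4210 = 500.4686

500.4686 units


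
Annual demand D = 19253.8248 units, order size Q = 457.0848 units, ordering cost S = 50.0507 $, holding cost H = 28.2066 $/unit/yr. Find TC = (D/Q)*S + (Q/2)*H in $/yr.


Ordering cost = D*S/Q = 2108.2902
Holding cost = Q*H/2 = 6446.4041
TC = 2108.2902 + 6446.4041 = 8554.6943

8554.6943 $/yr


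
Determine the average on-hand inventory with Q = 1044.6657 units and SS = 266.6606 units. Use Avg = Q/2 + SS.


Q/2 = 522.3329
Avg = 522.3329 + 266.6606 = 788.9934

788.9934 units


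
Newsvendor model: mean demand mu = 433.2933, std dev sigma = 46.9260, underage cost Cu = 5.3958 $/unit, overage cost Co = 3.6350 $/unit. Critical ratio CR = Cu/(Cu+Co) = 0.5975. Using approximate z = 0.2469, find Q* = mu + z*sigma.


CR = Cu/(Cu+Co) = 5.3958/(5.3958+3.6350) = 0.5975
z = 0.2469
Q* = 433.2933 + 0.2469 * 46.9260 = 444.8793

444.8793 units


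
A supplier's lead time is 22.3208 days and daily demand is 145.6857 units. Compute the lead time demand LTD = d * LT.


LTD = 145.6857 * 22.3208 = 3251.8214

3251.8214 units


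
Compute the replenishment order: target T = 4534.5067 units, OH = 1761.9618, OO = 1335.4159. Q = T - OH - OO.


Inventory position = OH + OO = 1761.9618 + 1335.4159 = 3097.3777
Q = 4534.5067 - 3097.3777 = 1437.1290

1437.1290 units


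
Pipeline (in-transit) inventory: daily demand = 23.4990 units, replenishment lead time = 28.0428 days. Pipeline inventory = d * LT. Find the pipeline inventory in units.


Pipeline = 23.4990 * 28.0428 = 658.9778

658.9778 units


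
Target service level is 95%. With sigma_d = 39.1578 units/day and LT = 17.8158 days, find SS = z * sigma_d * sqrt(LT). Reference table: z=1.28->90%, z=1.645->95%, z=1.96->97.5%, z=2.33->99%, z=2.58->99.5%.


From the table, SL = 95% corresponds to z = 1.645
sqrt(LT) = sqrt(17.8158) = 4.2209
SS = 1.645 * 39.1578 * 4.2209 = 271.8860

271.8860 units


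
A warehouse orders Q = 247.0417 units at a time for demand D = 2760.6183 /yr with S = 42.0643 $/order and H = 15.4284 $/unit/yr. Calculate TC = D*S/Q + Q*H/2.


Ordering cost = D*S/Q = 470.0562
Holding cost = Q*H/2 = 1905.7291
TC = 470.0562 + 1905.7291 = 2375.7853

2375.7853 $/yr


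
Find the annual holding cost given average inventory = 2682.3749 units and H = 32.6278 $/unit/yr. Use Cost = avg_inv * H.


Cost = 2682.3749 * 32.6278 = 87519.9918

87519.9918 $/yr


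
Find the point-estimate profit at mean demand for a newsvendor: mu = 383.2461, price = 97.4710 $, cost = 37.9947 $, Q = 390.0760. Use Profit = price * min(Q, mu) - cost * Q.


Sales at mu = min(390.0760, 383.2461) = 383.2461
Revenue = 97.4710 * 383.2461 = 37355.3806
Total cost = 37.9947 * 390.0760 = 14820.8206
Profit = 37355.3806 - 14820.8206 = 22534.5600

22534.5600 $


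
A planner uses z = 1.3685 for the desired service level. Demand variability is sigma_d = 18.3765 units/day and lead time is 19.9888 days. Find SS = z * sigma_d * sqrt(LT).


sqrt(LT) = sqrt(19.9888) = 4.4709
SS = 1.3685 * 18.3765 * 4.4709 = 112.4349

112.4349 units


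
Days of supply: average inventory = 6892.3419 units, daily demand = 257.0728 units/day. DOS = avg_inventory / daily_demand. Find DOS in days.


DOS = 6892.3419 / 257.0728 = 26.8109

26.8109 days


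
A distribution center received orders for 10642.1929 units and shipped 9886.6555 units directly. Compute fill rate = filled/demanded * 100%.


FR = 9886.6555 / 10642.1929 * 100 = 92.9005

92.9005%


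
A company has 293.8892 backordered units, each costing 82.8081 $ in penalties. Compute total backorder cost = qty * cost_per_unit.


Total = 293.8892 * 82.8081 = 24336.4063

24336.4063 $


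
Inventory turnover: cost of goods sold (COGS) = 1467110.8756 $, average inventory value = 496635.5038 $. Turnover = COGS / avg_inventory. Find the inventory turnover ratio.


Turnover = 1467110.8756 / 496635.5038 = 2.9541

2.9541


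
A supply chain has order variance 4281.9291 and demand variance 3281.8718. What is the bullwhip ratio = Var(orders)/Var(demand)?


BW = 4281.9291 / 3281.8718 = 1.3047

1.3047


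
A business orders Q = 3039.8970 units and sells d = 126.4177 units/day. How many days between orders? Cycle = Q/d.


Cycle = 3039.8970 / 126.4177 = 24.0465

24.0465 days


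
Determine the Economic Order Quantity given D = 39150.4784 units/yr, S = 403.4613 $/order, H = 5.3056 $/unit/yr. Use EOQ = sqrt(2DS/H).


2*D*S = 2 * 39150.4784 * 403.4613 = 31591405.8218
2*D*S/H = 5954351.2179
EOQ = sqrt(5954351.2179) = 2440.1539

2440.1539 units


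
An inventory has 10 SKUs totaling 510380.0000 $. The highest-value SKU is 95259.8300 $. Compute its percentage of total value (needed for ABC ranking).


Top item = 95259.8300
Total = 510380.0000
Percentage = 95259.8300 / 510380.0000 * 100 = 18.6645

18.6645%


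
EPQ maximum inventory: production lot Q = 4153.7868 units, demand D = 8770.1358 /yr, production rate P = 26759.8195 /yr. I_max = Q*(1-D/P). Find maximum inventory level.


D/P = 0.3277
1 - D/P = 0.6723
I_max = 4153.7868 * 0.6723 = 2792.4445

2792.4445 units


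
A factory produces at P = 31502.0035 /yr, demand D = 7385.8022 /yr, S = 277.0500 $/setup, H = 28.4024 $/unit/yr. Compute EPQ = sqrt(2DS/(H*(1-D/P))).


1 - D/P = 1 - 0.2345 = 0.7655
H*(1-D/P) = 21.7433
2DS = 4092472.9990
EPQ = sqrt(188217.5251) = 433.8404

433.8404 units


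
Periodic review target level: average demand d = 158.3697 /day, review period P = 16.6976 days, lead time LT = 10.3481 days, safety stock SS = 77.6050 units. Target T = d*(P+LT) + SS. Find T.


P + LT = 27.0457
d*(P+LT) = 158.3697 * 27.0457 = 4283.2194
T = 4283.2194 + 77.6050 = 4360.8244

4360.8244 units


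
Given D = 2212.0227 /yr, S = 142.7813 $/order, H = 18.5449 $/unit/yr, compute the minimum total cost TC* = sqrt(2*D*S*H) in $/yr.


2*D*S*H = 11714274.6650
TC* = sqrt(11714274.6650) = 3422.6123

3422.6123 $/yr


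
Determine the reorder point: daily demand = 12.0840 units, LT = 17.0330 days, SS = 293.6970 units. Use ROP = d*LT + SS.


d*LT = 12.0840 * 17.0330 = 205.8268
ROP = 205.8268 + 293.6970 = 499.5238

499.5238 units


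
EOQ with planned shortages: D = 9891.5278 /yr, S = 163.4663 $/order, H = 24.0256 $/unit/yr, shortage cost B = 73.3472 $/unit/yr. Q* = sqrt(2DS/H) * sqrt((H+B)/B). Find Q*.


sqrt(2DS/H) = 366.8797
sqrt((H+B)/B) = 1.1522
Q* = 366.8797 * 1.1522 = 422.7180

422.7180 units


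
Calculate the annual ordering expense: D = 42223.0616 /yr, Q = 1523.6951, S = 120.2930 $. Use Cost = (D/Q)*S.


Number of orders = D/Q = 27.7110
Cost = 27.7110 * 120.2930 = 3333.4351

3333.4351 $/yr


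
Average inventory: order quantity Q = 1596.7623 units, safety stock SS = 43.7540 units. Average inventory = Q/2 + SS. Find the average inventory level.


Q/2 = 798.3812
Avg = 798.3812 + 43.7540 = 842.1352

842.1352 units


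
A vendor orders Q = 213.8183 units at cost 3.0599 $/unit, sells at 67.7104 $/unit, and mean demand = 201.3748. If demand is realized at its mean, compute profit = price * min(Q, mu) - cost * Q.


Sales at mu = min(213.8183, 201.3748) = 201.3748
Revenue = 67.7104 * 201.3748 = 13635.1683
Total cost = 3.0599 * 213.8183 = 654.2626
Profit = 13635.1683 - 654.2626 = 12980.9056

12980.9056 $


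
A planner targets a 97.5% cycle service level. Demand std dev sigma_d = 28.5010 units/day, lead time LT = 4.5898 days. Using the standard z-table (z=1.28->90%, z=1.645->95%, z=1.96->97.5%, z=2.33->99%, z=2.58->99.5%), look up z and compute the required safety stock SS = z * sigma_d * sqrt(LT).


From the table, SL = 97.5% corresponds to z = 1.96
sqrt(LT) = sqrt(4.5898) = 2.1424
SS = 1.96 * 28.5010 * 2.1424 = 119.6776

119.6776 units


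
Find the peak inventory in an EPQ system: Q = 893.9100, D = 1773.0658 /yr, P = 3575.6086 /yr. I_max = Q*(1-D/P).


D/P = 0.4959
1 - D/P = 0.5041
I_max = 893.9100 * 0.5041 = 450.6397

450.6397 units


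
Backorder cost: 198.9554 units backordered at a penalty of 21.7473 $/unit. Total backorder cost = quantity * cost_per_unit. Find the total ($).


Total = 198.9554 * 21.7473 = 4326.7428

4326.7428 $


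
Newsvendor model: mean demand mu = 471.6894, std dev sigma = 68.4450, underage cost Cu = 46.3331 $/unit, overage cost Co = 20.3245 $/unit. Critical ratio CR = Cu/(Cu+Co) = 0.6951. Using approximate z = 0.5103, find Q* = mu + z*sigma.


CR = Cu/(Cu+Co) = 46.3331/(46.3331+20.3245) = 0.6951
z = 0.5103
Q* = 471.6894 + 0.5103 * 68.4450 = 506.6169

506.6169 units


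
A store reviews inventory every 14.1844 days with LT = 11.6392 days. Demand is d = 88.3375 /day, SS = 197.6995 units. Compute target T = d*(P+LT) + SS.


P + LT = 25.8236
d*(P+LT) = 88.3375 * 25.8236 = 2281.1923
T = 2281.1923 + 197.6995 = 2478.8918

2478.8918 units


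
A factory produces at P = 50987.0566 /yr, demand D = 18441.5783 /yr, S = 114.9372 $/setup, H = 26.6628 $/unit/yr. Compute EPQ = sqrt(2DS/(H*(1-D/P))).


1 - D/P = 1 - 0.3617 = 0.6383
H*(1-D/P) = 17.0191
2DS = 4239246.7468
EPQ = sqrt(249087.6662) = 499.0868

499.0868 units


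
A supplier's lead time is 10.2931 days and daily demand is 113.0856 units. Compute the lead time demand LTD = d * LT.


LTD = 113.0856 * 10.2931 = 1164.0014

1164.0014 units


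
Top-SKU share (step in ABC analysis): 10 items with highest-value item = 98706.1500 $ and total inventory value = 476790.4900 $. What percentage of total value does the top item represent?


Top item = 98706.1500
Total = 476790.4900
Percentage = 98706.1500 / 476790.4900 * 100 = 20.7022

20.7022%


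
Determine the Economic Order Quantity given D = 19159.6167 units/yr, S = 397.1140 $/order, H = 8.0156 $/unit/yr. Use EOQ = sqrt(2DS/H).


2*D*S = 2 * 19159.6167 * 397.1140 = 15217104.0524
2*D*S/H = 1898436.0562
EOQ = sqrt(1898436.0562) = 1377.8375

1377.8375 units


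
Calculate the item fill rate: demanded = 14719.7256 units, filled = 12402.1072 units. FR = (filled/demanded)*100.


FR = 12402.1072 / 14719.7256 * 100 = 84.2550

84.2550%


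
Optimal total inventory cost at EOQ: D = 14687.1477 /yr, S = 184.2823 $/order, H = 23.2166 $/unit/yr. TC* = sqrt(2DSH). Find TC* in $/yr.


2*D*S*H = 125675233.5399
TC* = sqrt(125675233.5399) = 11210.4966

11210.4966 $/yr


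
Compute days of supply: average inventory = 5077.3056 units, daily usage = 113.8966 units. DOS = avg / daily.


DOS = 5077.3056 / 113.8966 = 44.5782

44.5782 days


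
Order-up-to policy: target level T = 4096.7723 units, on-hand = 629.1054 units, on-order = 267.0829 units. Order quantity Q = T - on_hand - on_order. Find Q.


Inventory position = OH + OO = 629.1054 + 267.0829 = 896.1883
Q = 4096.7723 - 896.1883 = 3200.5840

3200.5840 units


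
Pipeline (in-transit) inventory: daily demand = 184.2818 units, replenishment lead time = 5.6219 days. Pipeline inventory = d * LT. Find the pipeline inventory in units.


Pipeline = 184.2818 * 5.6219 = 1036.0139

1036.0139 units


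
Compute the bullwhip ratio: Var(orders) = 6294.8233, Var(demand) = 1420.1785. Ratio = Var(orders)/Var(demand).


BW = 6294.8233 / 1420.1785 = 4.4324

4.4324


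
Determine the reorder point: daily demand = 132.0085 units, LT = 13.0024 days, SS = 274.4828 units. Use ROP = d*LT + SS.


d*LT = 132.0085 * 13.0024 = 1716.4273
ROP = 1716.4273 + 274.4828 = 1990.9101

1990.9101 units


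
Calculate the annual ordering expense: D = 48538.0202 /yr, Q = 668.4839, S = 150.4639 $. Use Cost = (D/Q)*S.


Number of orders = D/Q = 72.6091
Cost = 72.6091 * 150.4639 = 10925.0497

10925.0497 $/yr


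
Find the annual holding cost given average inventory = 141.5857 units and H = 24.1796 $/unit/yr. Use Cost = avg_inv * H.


Cost = 141.5857 * 24.1796 = 3423.4856

3423.4856 $/yr


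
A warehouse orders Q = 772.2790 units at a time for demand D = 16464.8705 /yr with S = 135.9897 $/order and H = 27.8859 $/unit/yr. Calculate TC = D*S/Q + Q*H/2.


Ordering cost = D*S/Q = 2899.2797
Holding cost = Q*H/2 = 10767.8475
TC = 2899.2797 + 10767.8475 = 13667.1271

13667.1271 $/yr


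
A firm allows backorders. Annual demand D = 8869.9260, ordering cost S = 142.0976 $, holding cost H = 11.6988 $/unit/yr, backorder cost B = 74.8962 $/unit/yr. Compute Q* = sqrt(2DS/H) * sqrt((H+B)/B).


sqrt(2DS/H) = 464.1921
sqrt((H+B)/B) = 1.0753
Q* = 464.1921 * 1.0753 = 499.1306

499.1306 units


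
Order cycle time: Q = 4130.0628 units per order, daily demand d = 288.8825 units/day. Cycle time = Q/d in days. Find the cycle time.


Cycle = 4130.0628 / 288.8825 = 14.2967

14.2967 days


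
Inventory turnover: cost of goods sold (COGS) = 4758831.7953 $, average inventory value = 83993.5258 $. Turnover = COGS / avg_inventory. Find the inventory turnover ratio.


Turnover = 4758831.7953 / 83993.5258 = 56.6571

56.6571


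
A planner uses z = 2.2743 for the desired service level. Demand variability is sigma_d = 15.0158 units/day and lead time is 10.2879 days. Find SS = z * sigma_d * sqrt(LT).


sqrt(LT) = sqrt(10.2879) = 3.2075
SS = 2.2743 * 15.0158 * 3.2075 = 109.5367

109.5367 units


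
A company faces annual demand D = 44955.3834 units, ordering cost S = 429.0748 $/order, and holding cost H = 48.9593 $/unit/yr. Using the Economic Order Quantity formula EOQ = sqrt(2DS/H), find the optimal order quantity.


2*D*S = 2 * 44955.3834 * 429.0748 = 38578444.2826
2*D*S/H = 787969.6867
EOQ = sqrt(787969.6867) = 887.6766

887.6766 units


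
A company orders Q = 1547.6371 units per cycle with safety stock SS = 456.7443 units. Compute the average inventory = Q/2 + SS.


Q/2 = 773.8185
Avg = 773.8185 + 456.7443 = 1230.5629

1230.5629 units


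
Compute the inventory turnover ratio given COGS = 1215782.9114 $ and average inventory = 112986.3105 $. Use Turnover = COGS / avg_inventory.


Turnover = 1215782.9114 / 112986.3105 = 10.7604

10.7604


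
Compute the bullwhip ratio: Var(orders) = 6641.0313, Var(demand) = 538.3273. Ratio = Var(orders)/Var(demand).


BW = 6641.0313 / 538.3273 = 12.3364

12.3364


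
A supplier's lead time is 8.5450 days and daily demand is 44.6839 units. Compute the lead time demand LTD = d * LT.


LTD = 44.6839 * 8.5450 = 381.8239

381.8239 units


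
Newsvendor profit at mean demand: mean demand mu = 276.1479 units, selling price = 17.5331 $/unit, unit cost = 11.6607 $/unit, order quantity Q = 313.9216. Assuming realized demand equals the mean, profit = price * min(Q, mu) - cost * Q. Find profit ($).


Sales at mu = min(313.9216, 276.1479) = 276.1479
Revenue = 17.5331 * 276.1479 = 4841.7287
Total cost = 11.6607 * 313.9216 = 3660.5456
Profit = 4841.7287 - 3660.5456 = 1181.1831

1181.1831 $


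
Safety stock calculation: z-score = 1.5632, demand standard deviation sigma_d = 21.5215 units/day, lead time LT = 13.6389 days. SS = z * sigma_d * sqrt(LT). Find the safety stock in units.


sqrt(LT) = sqrt(13.6389) = 3.6931
SS = 1.5632 * 21.5215 * 3.6931 = 124.2444

124.2444 units


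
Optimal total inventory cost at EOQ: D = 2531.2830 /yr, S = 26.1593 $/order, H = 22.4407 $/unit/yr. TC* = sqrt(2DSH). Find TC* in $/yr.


2*D*S*H = 2971893.3244
TC* = sqrt(2971893.3244) = 1723.9180

1723.9180 $/yr


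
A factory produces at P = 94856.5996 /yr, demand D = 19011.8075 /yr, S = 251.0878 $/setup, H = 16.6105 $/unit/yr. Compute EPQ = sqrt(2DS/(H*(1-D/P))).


1 - D/P = 1 - 0.2004 = 0.7996
H*(1-D/P) = 13.2813
2DS = 9547265.8384
EPQ = sqrt(718849.7016) = 847.8500

847.8500 units


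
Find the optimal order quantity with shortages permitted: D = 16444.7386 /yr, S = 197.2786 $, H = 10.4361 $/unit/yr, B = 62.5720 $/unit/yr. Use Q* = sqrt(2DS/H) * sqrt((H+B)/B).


sqrt(2DS/H) = 788.4958
sqrt((H+B)/B) = 1.0802
Q* = 788.4958 * 1.0802 = 851.7161

851.7161 units


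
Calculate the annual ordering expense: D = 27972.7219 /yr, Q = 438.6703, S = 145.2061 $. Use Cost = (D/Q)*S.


Number of orders = D/Q = 63.7671
Cost = 63.7671 * 145.2061 = 9259.3683

9259.3683 $/yr


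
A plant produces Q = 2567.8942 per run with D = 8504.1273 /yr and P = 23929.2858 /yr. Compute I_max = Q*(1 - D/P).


D/P = 0.3554
1 - D/P = 0.6446
I_max = 2567.8942 * 0.6446 = 1655.3012

1655.3012 units


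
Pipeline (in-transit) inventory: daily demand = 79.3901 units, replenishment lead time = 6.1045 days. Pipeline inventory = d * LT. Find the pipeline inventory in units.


Pipeline = 79.3901 * 6.1045 = 484.6369

484.6369 units


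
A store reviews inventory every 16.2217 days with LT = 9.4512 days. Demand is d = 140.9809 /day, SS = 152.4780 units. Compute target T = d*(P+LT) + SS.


P + LT = 25.6729
d*(P+LT) = 140.9809 * 25.6729 = 3619.3885
T = 3619.3885 + 152.4780 = 3771.8665

3771.8665 units


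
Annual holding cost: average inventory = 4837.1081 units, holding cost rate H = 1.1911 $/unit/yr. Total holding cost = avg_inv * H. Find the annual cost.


Cost = 4837.1081 * 1.1911 = 5761.4795

5761.4795 $/yr


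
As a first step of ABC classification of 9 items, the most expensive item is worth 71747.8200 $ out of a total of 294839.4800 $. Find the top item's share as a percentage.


Top item = 71747.8200
Total = 294839.4800
Percentage = 71747.8200 / 294839.4800 * 100 = 24.3345

24.3345%


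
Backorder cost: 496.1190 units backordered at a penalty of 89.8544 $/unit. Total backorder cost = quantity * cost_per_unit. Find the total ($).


Total = 496.1190 * 89.8544 = 44578.4751

44578.4751 $


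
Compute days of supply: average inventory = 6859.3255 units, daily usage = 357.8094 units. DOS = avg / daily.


DOS = 6859.3255 / 357.8094 = 19.1703

19.1703 days


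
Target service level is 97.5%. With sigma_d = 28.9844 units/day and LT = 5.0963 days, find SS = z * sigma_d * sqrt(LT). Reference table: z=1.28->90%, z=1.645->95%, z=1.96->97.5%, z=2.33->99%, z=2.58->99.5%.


From the table, SL = 97.5% corresponds to z = 1.96
sqrt(LT) = sqrt(5.0963) = 2.2575
SS = 1.96 * 28.9844 * 2.2575 = 128.2472

128.2472 units


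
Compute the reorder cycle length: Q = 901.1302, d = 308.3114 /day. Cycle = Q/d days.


Cycle = 901.1302 / 308.3114 = 2.9228

2.9228 days


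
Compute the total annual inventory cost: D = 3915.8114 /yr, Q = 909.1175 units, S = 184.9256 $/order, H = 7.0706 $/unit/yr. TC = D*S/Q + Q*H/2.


Ordering cost = D*S/Q = 796.5239
Holding cost = Q*H/2 = 3214.0031
TC = 796.5239 + 3214.0031 = 4010.5269

4010.5269 $/yr


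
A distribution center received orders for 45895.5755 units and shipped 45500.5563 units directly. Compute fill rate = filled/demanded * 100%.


FR = 45500.5563 / 45895.5755 * 100 = 99.1393

99.1393%


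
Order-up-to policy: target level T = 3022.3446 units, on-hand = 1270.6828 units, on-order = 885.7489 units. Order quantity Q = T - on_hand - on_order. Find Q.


Inventory position = OH + OO = 1270.6828 + 885.7489 = 2156.4317
Q = 3022.3446 - 2156.4317 = 865.9129

865.9129 units


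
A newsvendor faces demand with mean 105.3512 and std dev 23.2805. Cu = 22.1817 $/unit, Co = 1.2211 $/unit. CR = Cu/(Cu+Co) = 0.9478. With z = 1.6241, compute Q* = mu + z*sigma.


CR = Cu/(Cu+Co) = 22.1817/(22.1817+1.2211) = 0.9478
z = 1.6241
Q* = 105.3512 + 1.6241 * 23.2805 = 143.1611

143.1611 units
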